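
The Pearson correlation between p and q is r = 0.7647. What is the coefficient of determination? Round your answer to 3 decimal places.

0.585

r² = (0.7647)² = 0.585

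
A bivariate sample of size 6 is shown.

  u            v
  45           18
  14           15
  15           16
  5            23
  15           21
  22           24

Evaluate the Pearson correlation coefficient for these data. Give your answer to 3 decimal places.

n = 6, Σu = 116, Σv = 117, Σu² = 3180, Σv² = 2351, Σuv = 2218
nΣuv − ΣuΣv = 13308 − 13572 = -264
nΣu² − (Σu)² = 19080 − 13456 = 5624; nΣv² − (Σv)² = 14106 − 13689 = 417
r = -264 / √(5624 × 417) = -264 / 1531.4072 ≈ -0.172

-0.172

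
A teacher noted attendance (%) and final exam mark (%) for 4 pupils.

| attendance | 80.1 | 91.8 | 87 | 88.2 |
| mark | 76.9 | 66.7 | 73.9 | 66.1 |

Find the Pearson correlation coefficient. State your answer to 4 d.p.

-0.8578

n = 4, Σx = 347.1, Σy = 283.6, Σx² = 30191.49, Σy² = 20192.92, Σxy = 24542.07
nΣxy − ΣxΣy = 98168.28 − 98437.56 = -269.28
nΣx² − (Σx)² = 120765.96 − 120478.41 = 287.55; nΣy² − (Σy)² = 80771.68 − 80428.96 = 342.72
r = -269.28 / √(287.55 × 342.72) = -269.28 / 313.9254 ≈ -0.8578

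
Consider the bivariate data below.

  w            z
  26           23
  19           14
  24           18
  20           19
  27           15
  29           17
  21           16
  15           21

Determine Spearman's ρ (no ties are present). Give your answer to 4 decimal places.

Rank w: 6, 2, 5, 3, 7, 8, 4, 1
Rank z: 8, 1, 5, 6, 2, 4, 3, 7
d = rank(w) − rank(z): -2, 1, 0, -3, 5, 4, 1, -6; Σd² = 92
ρ = 1 − 6Σd² / [n(n²−1)] = 1 − 6×92 / (8×63) = 1 − 552/504 ≈ -0.0952

-0.0952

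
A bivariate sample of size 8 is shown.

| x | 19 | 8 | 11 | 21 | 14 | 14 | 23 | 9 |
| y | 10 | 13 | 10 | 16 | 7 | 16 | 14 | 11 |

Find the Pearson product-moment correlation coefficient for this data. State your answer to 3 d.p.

0.322

n = 8, Σx = 119, Σy = 97, Σx² = 1989, Σy² = 1247, Σxy = 1483
nΣxy − ΣxΣy = 11864 − 11543 = 321
nΣx² − (Σx)² = 15912 − 14161 = 1751; nΣy² − (Σy)² = 9976 − 9409 = 567
r = 321 / √(1751 × 567) = 321 / 996.4020 ≈ 0.322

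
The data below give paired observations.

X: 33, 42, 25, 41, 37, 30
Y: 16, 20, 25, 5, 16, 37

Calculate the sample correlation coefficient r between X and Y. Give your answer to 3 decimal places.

-0.640

n = 6, ΣX = 208, ΣY = 119, ΣX² = 7428, ΣY² = 2931, ΣXY = 3900
nΣXY − ΣXΣY = 23400 − 24752 = -1352
nΣX² − (ΣX)² = 44568 − 43264 = 1304; nΣY² − (ΣY)² = 17586 − 14161 = 3425
r = -1352 / √(1304 × 3425) = -1352 / 2113.3386 ≈ -0.640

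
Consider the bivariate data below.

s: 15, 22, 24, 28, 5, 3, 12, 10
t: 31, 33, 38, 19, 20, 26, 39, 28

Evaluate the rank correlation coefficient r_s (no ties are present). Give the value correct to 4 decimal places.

0.1667

Rank s: 5, 6, 7, 8, 2, 1, 4, 3
Rank t: 5, 6, 7, 1, 2, 3, 8, 4
d = rank(s) − rank(t): 0, 0, 0, 7, 0, -2, -4, -1; Σd² = 70
ρ = 1 − 6Σd² / [n(n²−1)] = 1 − 6×70 / (8×63) = 1 − 420/504 ≈ 0.1667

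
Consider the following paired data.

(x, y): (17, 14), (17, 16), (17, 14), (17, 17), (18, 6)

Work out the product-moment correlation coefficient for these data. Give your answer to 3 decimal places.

-0.954

n = 5, Σx = 86, Σy = 67, Σx² = 1480, Σy² = 973, Σxy = 1145
nΣxy − ΣxΣy = 5725 − 5762 = -37
nΣx² − (Σx)² = 7400 − 7396 = 4; nΣy² − (Σy)² = 4865 − 4489 = 376
r = -37 / √(4 × 376) = -37 / 38.7814 ≈ -0.954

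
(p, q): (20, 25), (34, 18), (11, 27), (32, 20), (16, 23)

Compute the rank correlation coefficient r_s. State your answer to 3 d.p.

Rank p: 3, 5, 1, 4, 2
Rank q: 4, 1, 5, 2, 3
d = rank(p) − rank(q): -1, 4, -4, 2, -1; Σd² = 38
ρ = 1 − 6Σd² / [n(n²−1)] = 1 − 6×38 / (5×24) = 1 − 228/120 ≈ -0.900

-0.900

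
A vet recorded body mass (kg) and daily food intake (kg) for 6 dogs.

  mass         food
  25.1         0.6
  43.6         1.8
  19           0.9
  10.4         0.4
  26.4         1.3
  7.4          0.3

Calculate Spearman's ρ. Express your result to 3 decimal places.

Rank mass: 4, 6, 3, 2, 5, 1
Rank food: 3, 6, 4, 2, 5, 1
d = rank(mass) − rank(food): 1, 0, -1, 0, 0, 0; Σd² = 2
ρ = 1 − 6Σd² / [n(n²−1)] = 1 − 6×2 / (6×35) = 1 − 12/210 ≈ 0.943

0.943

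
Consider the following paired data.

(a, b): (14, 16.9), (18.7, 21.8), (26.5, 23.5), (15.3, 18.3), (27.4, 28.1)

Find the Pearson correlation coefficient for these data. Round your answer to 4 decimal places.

0.9348

n = 5, Σa = 101.9, Σb = 108.6, Σa² = 2232.79, Σb² = 2437.6, Σab = 2316.94
nΣab − ΣaΣb = 11584.7 − 11066.34 = 518.36
nΣa² − (Σa)² = 11163.95 − 10383.61 = 780.34; nΣb² − (Σb)² = 12188 − 11793.96 = 394.04
r = 518.36 / √(780.34 × 394.04) = 518.36 / 554.5135 ≈ 0.9348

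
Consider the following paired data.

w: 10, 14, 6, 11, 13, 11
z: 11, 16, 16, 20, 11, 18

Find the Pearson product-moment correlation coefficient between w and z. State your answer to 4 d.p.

n = 6, Σw = 65, Σz = 92, Σw² = 743, Σz² = 1478, Σwz = 991
nΣwz − ΣwΣz = 5946 − 5980 = -34
nΣw² − (Σw)² = 4458 − 4225 = 233; nΣz² − (Σz)² = 8868 − 8464 = 404
r = -34 / √(233 × 404) = -34 / 306.8094 ≈ -0.1108

-0.1108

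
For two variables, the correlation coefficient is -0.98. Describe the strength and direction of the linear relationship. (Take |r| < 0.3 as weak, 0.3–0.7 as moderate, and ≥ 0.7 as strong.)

strong negative

r = -0.98 < 0 so the relationship is negative.
|r| = 0.98, which falls in the strong range.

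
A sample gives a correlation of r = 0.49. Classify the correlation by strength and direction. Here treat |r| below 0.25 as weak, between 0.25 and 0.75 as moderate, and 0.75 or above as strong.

r = 0.49 > 0 so the relationship is positive.
|r| = 0.49, which falls in the moderate range.

moderate positive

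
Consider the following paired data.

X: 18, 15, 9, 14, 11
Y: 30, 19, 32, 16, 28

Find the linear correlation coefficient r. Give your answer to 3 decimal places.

-0.302

n = 5, ΣX = 67, ΣY = 125, ΣX² = 947, ΣY² = 3325, ΣXY = 1645
nΣXY − ΣXΣY = 8225 − 8375 = -150
nΣX² − (ΣX)² = 4735 − 4489 = 246; nΣY² − (ΣY)² = 16625 − 15625 = 1000
r = -150 / √(246 × 1000) = -150 / 495.9839 ≈ -0.302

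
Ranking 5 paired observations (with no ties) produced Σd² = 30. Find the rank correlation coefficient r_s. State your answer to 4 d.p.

ρ = 1 − 6Σd² / [n(n²−1)] = 1 − 6×30 / (5×24)
  = 1 − 180/120 = 1 − 1.50000 ≈ -0.5000

-0.5000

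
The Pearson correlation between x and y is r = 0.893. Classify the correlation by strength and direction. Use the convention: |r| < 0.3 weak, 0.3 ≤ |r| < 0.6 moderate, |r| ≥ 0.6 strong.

r = 0.893 > 0 so the relationship is positive.
|r| = 0.893, which falls in the strong range.

strong positive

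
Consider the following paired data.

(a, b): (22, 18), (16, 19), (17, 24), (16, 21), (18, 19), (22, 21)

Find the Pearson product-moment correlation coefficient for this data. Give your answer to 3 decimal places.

-0.296

n = 6, Σa = 111, Σb = 122, Σa² = 2093, Σb² = 2504, Σab = 2248
nΣab − ΣaΣb = 13488 − 13542 = -54
nΣa² − (Σa)² = 12558 − 12321 = 237; nΣb² − (Σb)² = 15024 − 14884 = 140
r = -54 / √(237 × 140) = -54 / 182.1538 ≈ -0.296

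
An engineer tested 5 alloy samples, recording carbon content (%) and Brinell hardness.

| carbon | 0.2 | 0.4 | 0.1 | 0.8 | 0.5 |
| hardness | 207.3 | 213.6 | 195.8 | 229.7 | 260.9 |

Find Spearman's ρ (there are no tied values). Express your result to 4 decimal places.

0.9000

Rank carbon: 2, 3, 1, 5, 4
Rank hardness: 2, 3, 1, 4, 5
d = rank(carbon) − rank(hardness): 0, 0, 0, 1, -1; Σd² = 2
ρ = 1 − 6Σd² / [n(n²−1)] = 1 − 6×2 / (5×24) = 1 − 12/120 ≈ 0.9000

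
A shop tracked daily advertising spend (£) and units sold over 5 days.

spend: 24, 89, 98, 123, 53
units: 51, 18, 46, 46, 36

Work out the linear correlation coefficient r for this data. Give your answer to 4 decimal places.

n = 5, Σx = 387, Σy = 197, Σx² = 36039, Σy² = 8453, Σxy = 14900
nΣxy − ΣxΣy = 74500 − 76239 = -1739
nΣx² − (Σx)² = 180195 − 149769 = 30426; nΣy² − (Σy)² = 42265 − 38809 = 3456
r = -1739 / √(30426 × 3456) = -1739 / 10254.3774 ≈ -0.1696

-0.1696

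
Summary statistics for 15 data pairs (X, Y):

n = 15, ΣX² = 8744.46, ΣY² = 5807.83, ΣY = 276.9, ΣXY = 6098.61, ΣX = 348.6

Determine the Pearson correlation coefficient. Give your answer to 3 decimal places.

r = (nΣXY − ΣXΣY) / √[(nΣX² − (ΣX)²)(nΣY² − (ΣY)²)]
Numerator: 15×6098.61 − 348.6×276.9 = -5048.19
Denominator: √[(131166.9 − 121521.96)(87117.45 − 76673.61)] = √[9644.94 × 10443.84] = 10036.4441
r = -5048.19 / 10036.4441 ≈ -0.503

-0.503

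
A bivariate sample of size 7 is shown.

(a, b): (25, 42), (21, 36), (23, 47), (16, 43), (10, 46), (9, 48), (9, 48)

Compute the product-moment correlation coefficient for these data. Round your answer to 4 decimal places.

n = 7, Σa = 113, Σb = 310, Σa² = 2113, Σb² = 13842, Σab = 4899
nΣab − ΣaΣb = 34293 − 35030 = -737
nΣa² − (Σa)² = 14791 − 12769 = 2022; nΣb² − (Σb)² = 96894 − 96100 = 794
r = -737 / √(2022 × 794) = -737 / 1267.0706 ≈ -0.5817

-0.5817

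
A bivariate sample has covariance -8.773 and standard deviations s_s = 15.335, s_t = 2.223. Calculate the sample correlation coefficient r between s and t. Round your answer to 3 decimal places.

-0.257

r = Cov(s,t) / (s_s · s_t) = -8.773 / (15.335 × 2.223)
  = -8.773 / 34.0897 ≈ -0.257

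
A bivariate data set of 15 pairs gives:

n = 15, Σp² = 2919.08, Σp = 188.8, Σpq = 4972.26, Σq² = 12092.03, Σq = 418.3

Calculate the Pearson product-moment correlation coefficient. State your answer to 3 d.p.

-0.608

r = (nΣpq − ΣpΣq) / √[(nΣp² − (Σp)²)(nΣq² − (Σq)²)]
Numerator: 15×4972.26 − 188.8×418.3 = -4391.14
Denominator: √[(43786.2 − 35645.44)(181380.45 − 174974.89)] = √[8140.76 × 6405.56] = 7221.2275
r = -4391.14 / 7221.2275 ≈ -0.608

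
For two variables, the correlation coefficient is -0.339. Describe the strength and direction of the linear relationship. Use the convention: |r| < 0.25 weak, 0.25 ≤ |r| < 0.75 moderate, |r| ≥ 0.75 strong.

r = -0.339 < 0 so the relationship is negative.
|r| = 0.339, which falls in the moderate range.

moderate negative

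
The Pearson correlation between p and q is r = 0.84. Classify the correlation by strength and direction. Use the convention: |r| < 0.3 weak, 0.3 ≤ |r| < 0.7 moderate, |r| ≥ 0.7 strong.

strong positive

r = 0.84 > 0 so the relationship is positive.
|r| = 0.84, which falls in the strong range.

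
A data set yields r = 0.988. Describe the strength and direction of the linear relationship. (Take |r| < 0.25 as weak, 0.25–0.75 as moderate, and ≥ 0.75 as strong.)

r = 0.988 > 0 so the relationship is positive.
|r| = 0.988, which falls in the strong range.

strong positive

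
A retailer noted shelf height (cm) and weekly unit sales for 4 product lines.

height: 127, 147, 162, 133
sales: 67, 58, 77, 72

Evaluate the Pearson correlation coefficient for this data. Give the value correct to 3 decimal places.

0.286

n = 4, Σx = 569, Σy = 274, Σx² = 81671, Σy² = 18966, Σxy = 39085
nΣxy − ΣxΣy = 156340 − 155906 = 434
nΣx² − (Σx)² = 326684 − 323761 = 2923; nΣy² − (Σy)² = 75864 − 75076 = 788
r = 434 / √(2923 × 788) = 434 / 1517.6706 ≈ 0.286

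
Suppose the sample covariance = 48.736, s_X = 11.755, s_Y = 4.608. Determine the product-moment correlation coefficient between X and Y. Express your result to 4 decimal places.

r = Cov(X,Y) / (s_X · s_Y) = 48.736 / (11.755 × 4.608)
  = 48.736 / 54.1670 ≈ 0.8997

0.8997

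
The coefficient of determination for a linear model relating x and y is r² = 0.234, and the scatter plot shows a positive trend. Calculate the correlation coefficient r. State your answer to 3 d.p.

0.484

|r| = √0.234 = 0.484
The association is positive, so r = 0.484.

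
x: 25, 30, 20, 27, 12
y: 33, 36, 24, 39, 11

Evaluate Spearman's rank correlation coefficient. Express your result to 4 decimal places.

Rank x: 3, 5, 2, 4, 1
Rank y: 3, 4, 2, 5, 1
d = rank(x) − rank(y): 0, 1, 0, -1, 0; Σd² = 2
ρ = 1 − 6Σd² / [n(n²−1)] = 1 − 6×2 / (5×24) = 1 − 12/120 ≈ 0.9000

0.9000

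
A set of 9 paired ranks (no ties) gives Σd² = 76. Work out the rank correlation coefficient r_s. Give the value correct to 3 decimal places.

ρ = 1 − 6Σd² / [n(n²−1)] = 1 − 6×76 / (9×80)
  = 1 − 456/720 = 1 − 0.6333 ≈ 0.367

0.367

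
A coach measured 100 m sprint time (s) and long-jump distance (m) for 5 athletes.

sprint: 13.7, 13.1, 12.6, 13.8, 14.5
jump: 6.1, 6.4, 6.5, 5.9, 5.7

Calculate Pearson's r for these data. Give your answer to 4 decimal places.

-0.9751

n = 5, Σx = 67.7, Σy = 30.6, Σx² = 918.75, Σy² = 187.72, Σxy = 413.38
nΣxy − ΣxΣy = 2066.9 − 2071.62 = -4.72
nΣx² − (Σx)² = 4593.75 − 4583.29 = 10.46; nΣy² − (Σy)² = 938.6 − 936.36 = 2.24
r = -4.72 / √(10.46 × 2.24) = -4.72 / 4.8405 ≈ -0.9751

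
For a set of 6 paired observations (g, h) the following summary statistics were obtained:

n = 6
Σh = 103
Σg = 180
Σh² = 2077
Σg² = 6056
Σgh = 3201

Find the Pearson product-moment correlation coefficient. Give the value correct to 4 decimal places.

r = (nΣgh − ΣgΣh) / √[(nΣg² − (Σg)²)(nΣh² − (Σh)²)]
Numerator: 6×3201 − 180×103 = 666
Denominator: √[(36336 − 32400)(12462 − 10609)] = √[3936 × 1853] = 2700.6310
r = 666 / 2700.6310 ≈ 0.2466

0.2466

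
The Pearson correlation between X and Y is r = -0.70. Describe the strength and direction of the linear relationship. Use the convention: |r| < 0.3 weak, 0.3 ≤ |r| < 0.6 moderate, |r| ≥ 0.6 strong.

r = -0.70 < 0 so the relationship is negative.
|r| = 0.70, which falls in the strong range.

strong negative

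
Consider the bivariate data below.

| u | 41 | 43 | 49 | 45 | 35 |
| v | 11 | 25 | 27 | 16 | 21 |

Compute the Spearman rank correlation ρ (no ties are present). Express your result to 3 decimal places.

Rank u: 2, 3, 5, 4, 1
Rank v: 1, 4, 5, 2, 3
d = rank(u) − rank(v): 1, -1, 0, 2, -2; Σd² = 10
ρ = 1 − 6Σd² / [n(n²−1)] = 1 − 6×10 / (5×24) = 1 − 60/120 ≈ 0.500

0.500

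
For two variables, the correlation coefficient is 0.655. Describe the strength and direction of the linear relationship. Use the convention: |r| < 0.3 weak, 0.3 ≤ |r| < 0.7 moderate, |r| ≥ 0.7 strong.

moderate positive

r = 0.655 > 0 so the relationship is positive.
|r| = 0.655, which falls in the moderate range.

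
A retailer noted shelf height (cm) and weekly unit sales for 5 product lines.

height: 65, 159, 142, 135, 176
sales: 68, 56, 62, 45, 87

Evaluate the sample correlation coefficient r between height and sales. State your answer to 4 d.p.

0.1729

n = 5, Σx = 677, Σy = 318, Σx² = 98871, Σy² = 21198, Σxy = 43515
nΣxy − ΣxΣy = 217575 − 215286 = 2289
nΣx² − (Σx)² = 494355 − 458329 = 36026; nΣy² − (Σy)² = 105990 − 101124 = 4866
r = 2289 / √(36026 × 4866) = 2289 / 13240.1856 ≈ 0.1729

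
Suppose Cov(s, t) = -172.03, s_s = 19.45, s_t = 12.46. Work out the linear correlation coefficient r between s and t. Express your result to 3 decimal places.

-0.710

r = Cov(s,t) / (s_s · s_t) = -172.03 / (19.45 × 12.46)
  = -172.03 / 242.3470 ≈ -0.710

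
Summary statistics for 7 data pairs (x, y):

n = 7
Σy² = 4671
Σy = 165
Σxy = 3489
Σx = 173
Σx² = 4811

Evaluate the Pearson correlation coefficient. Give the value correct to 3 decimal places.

r = (nΣxy − ΣxΣy) / √[(nΣx² − (Σx)²)(nΣy² − (Σy)²)]
Numerator: 7×3489 − 173×165 = -4122
Denominator: √[(33677 − 29929)(32697 − 27225)] = √[3748 × 5472] = 4528.6925
r = -4122 / 4528.6925 ≈ -0.910

-0.910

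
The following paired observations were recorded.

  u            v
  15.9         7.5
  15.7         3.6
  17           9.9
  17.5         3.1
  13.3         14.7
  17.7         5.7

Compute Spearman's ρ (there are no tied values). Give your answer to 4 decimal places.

Rank u: 3, 2, 4, 5, 1, 6
Rank v: 4, 2, 5, 1, 6, 3
d = rank(u) − rank(v): -1, 0, -1, 4, -5, 3; Σd² = 52
ρ = 1 − 6Σd² / [n(n²−1)] = 1 − 6×52 / (6×35) = 1 − 312/210 ≈ -0.4857

-0.4857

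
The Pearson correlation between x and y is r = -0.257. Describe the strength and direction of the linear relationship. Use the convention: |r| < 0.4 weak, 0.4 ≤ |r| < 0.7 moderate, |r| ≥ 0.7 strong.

weak negative

r = -0.257 < 0 so the relationship is negative.
|r| = 0.257, which falls in the weak range.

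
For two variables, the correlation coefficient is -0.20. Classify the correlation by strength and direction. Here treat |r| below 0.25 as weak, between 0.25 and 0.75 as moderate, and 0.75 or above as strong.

r = -0.20 < 0 so the relationship is negative.
|r| = 0.20, which falls in the weak range.

weak negative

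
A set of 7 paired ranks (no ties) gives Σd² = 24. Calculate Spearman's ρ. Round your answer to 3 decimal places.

ρ = 1 − 6Σd² / [n(n²−1)] = 1 − 6×24 / (7×48)
  = 1 − 144/336 = 1 − 0.4286 ≈ 0.571

0.571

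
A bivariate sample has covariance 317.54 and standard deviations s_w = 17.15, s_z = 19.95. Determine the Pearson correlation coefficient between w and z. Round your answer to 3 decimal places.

0.928

r = Cov(w,z) / (s_w · s_z) = 317.54 / (17.15 × 19.95)
  = 317.54 / 342.1425 ≈ 0.928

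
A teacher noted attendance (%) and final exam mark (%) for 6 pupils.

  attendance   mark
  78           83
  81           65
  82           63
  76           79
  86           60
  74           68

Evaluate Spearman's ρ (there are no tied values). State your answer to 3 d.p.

-0.771

Rank attendance: 3, 4, 5, 2, 6, 1
Rank mark: 6, 3, 2, 5, 1, 4
d = rank(attendance) − rank(mark): -3, 1, 3, -3, 5, -3; Σd² = 62
ρ = 1 − 6Σd² / [n(n²−1)] = 1 − 6×62 / (6×35) = 1 − 372/210 ≈ -0.771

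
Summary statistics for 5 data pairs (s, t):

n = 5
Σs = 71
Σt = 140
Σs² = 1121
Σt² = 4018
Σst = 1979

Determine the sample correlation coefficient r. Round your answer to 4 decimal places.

-0.0856

r = (nΣst − ΣsΣt) / √[(nΣs² − (Σs)²)(nΣt² − (Σt)²)]
Numerator: 5×1979 − 71×140 = -45
Denominator: √[(5605 − 5041)(20090 − 19600)] = √[564 × 490] = 525.6995
r = -45 / 525.6995 ≈ -0.0856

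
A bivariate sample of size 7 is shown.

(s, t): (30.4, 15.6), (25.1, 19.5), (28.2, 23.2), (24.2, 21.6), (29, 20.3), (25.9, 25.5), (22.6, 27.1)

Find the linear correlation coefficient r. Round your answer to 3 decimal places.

-0.688

n = 7, Σs = 185.4, Σt = 152.8, Σs² = 4957.62, Σt² = 3425.16, Σst = 4002.26
nΣst − ΣsΣt = 28015.82 − 28329.12 = -313.3
nΣs² − (Σs)² = 34703.34 − 34373.16 = 330.18; nΣt² − (Σt)² = 23976.12 − 23347.84 = 628.28
r = -313.3 / √(330.18 × 628.28) = -313.3 / 455.4618 ≈ -0.688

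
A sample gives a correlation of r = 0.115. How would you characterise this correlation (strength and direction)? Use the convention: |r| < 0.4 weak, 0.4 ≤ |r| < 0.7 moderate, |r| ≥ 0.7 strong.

r = 0.115 > 0 so the relationship is positive.
|r| = 0.115, which falls in the weak range.

weak positive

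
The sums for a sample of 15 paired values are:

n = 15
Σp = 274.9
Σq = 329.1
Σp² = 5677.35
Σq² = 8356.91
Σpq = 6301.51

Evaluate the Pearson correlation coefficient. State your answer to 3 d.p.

0.317

r = (nΣpq − ΣpΣq) / √[(nΣp² − (Σp)²)(nΣq² − (Σq)²)]
Numerator: 15×6301.51 − 274.9×329.1 = 4053.06
Denominator: √[(85160.25 − 75570.01)(125353.65 − 108306.81)] = √[9590.24 × 17046.84] = 12786.0583
r = 4053.06 / 12786.0583 ≈ 0.317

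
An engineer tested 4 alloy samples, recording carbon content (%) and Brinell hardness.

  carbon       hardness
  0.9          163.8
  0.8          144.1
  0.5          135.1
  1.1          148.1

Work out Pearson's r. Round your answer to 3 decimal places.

n = 4, Σx = 3.3, Σy = 591.1, Σx² = 2.91, Σy² = 87780.87, Σxy = 493.16
nΣxy − ΣxΣy = 1972.64 − 1950.63 = 22.01
nΣx² − (Σx)² = 11.64 − 10.89 = 0.75; nΣy² − (Σy)² = 351123.48 − 349399.21 = 1724.27
r = 22.01 / √(0.75 × 1724.27) = 22.01 / 35.9611 ≈ 0.612

0.612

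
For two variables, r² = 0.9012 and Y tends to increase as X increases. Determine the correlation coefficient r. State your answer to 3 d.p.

|r| = √0.9012 = 0.949
The association is positive, so r = 0.949.

0.949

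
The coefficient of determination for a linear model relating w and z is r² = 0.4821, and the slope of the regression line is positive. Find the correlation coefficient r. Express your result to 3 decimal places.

|r| = √0.4821 = 0.694
The association is positive, so r = 0.694.

0.694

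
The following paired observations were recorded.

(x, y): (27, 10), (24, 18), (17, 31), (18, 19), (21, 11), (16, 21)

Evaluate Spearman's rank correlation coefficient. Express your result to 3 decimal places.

Rank x: 6, 5, 2, 3, 4, 1
Rank y: 1, 3, 6, 4, 2, 5
d = rank(x) − rank(y): 5, 2, -4, -1, 2, -4; Σd² = 66
ρ = 1 − 6Σd² / [n(n²−1)] = 1 − 6×66 / (6×35) = 1 − 396/210 ≈ -0.886

-0.886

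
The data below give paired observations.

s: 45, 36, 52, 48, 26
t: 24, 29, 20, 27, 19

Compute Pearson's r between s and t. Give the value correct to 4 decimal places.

n = 5, Σs = 207, Σt = 119, Σs² = 9005, Σt² = 2907, Σst = 4954
nΣst − ΣsΣt = 24770 − 24633 = 137
nΣs² − (Σs)² = 45025 − 42849 = 2176; nΣt² − (Σt)² = 14535 − 14161 = 374
r = 137 / √(2176 × 374) = 137 / 902.1219 ≈ 0.1519

0.1519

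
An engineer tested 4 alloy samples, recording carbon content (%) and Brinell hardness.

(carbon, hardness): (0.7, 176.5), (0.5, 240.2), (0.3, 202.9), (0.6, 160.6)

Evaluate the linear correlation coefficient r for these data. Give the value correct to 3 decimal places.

-0.489

n = 4, Σx = 2.1, Σy = 780.2, Σx² = 1.19, Σy² = 155809.06, Σxy = 400.88
nΣxy − ΣxΣy = 1603.52 − 1638.42 = -34.9
nΣx² − (Σx)² = 4.76 − 4.41 = 0.35; nΣy² − (Σy)² = 623236.24 − 608712.04 = 14524.2
r = -34.9 / √(0.35 × 14524.2) = -34.9 / 71.2985 ≈ -0.489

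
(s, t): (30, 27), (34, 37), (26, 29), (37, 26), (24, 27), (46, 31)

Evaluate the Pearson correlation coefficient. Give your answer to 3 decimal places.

0.282

n = 6, Σs = 197, Σt = 177, Σs² = 6793, Σt² = 5305, Σst = 5858
nΣst − ΣsΣt = 35148 − 34869 = 279
nΣs² − (Σs)² = 40758 − 38809 = 1949; nΣt² − (Σt)² = 31830 − 31329 = 501
r = 279 / √(1949 × 501) = 279 / 988.1543 ≈ 0.282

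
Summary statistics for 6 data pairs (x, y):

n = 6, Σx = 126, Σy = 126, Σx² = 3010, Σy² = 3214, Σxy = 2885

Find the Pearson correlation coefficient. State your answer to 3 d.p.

r = (nΣxy − ΣxΣy) / √[(nΣx² − (Σx)²)(nΣy² − (Σy)²)]
Numerator: 6×2885 − 126×126 = 1434
Denominator: √[(18060 − 15876)(19284 − 15876)] = √[2184 × 3408] = 2728.1994
r = 1434 / 2728.1994 ≈ 0.526

0.526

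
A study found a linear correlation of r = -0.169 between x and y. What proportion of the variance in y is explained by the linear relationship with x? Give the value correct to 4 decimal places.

0.0286

r² = (-0.169)² = 0.0286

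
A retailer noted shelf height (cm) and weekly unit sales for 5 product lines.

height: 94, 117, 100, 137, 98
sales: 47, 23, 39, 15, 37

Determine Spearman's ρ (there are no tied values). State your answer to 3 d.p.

-0.900

Rank height: 1, 4, 3, 5, 2
Rank sales: 5, 2, 4, 1, 3
d = rank(height) − rank(sales): -4, 2, -1, 4, -1; Σd² = 38
ρ = 1 − 6Σd² / [n(n²−1)] = 1 − 6×38 / (5×24) = 1 − 228/120 ≈ -0.900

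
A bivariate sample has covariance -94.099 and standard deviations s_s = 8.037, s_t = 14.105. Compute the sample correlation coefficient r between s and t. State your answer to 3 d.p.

r = Cov(s,t) / (s_s · s_t) = -94.099 / (8.037 × 14.105)
  = -94.099 / 113.3619 ≈ -0.830

-0.830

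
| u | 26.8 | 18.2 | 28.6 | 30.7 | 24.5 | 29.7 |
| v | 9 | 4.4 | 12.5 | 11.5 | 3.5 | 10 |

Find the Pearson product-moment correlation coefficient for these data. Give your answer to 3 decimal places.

0.819

n = 6, Σu = 158.5, Σv = 50.9, Σu² = 4292.27, Σv² = 501.11, Σuv = 1414.58
nΣuv − ΣuΣv = 8487.48 − 8067.65 = 419.83
nΣu² − (Σu)² = 25753.62 − 25122.25 = 631.37; nΣv² − (Σv)² = 3006.66 − 2590.81 = 415.85
r = 419.83 / √(631.37 × 415.85) = 419.83 / 512.4014 ≈ 0.819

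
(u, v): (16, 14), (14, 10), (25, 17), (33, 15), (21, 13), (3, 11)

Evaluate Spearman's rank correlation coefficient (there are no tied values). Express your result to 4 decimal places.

0.8286

Rank u: 3, 2, 5, 6, 4, 1
Rank v: 4, 1, 6, 5, 3, 2
d = rank(u) − rank(v): -1, 1, -1, 1, 1, -1; Σd² = 6
ρ = 1 − 6Σd² / [n(n²−1)] = 1 − 6×6 / (6×35) = 1 − 36/210 ≈ 0.8286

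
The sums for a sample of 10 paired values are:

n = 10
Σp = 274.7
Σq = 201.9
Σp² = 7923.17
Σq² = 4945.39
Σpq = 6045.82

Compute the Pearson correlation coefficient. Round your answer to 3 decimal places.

r = (nΣpq − ΣpΣq) / √[(nΣp² − (Σp)²)(nΣq² − (Σq)²)]
Numerator: 10×6045.82 − 274.7×201.9 = 4996.27
Denominator: √[(79231.7 − 75460.09)(49453.9 − 40763.61)] = √[3771.61 × 8690.29] = 5725.0663
r = 4996.27 / 5725.0663 ≈ 0.873

0.873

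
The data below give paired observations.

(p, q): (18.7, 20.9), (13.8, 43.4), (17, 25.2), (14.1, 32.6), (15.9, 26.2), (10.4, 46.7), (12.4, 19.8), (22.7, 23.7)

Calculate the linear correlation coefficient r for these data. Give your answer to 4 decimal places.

n = 8, Σp = 125, Σq = 238.5, Σp² = 2057.96, Σq² = 7839.23, Σpq = 3563.58
nΣpq − ΣpΣq = 28508.64 − 29812.5 = -1303.86
nΣp² − (Σp)² = 16463.68 − 15625 = 838.68; nΣq² − (Σq)² = 62713.84 − 56882.25 = 5831.59
r = -1303.86 / √(838.68 × 5831.59) = -1303.86 / 2211.5239 ≈ -0.5896

-0.5896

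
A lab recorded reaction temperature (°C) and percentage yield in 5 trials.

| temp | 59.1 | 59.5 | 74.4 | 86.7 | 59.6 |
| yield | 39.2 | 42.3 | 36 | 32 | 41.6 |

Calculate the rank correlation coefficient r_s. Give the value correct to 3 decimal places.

-0.700

Rank temp: 1, 2, 4, 5, 3
Rank yield: 3, 5, 2, 1, 4
d = rank(temp) − rank(yield): -2, -3, 2, 4, -1; Σd² = 34
ρ = 1 − 6Σd² / [n(n²−1)] = 1 − 6×34 / (5×24) = 1 − 204/120 ≈ -0.700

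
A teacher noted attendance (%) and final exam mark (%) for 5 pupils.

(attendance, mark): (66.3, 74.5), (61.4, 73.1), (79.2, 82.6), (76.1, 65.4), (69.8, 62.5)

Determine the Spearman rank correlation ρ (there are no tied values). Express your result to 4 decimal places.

Rank attendance: 2, 1, 5, 4, 3
Rank mark: 4, 3, 5, 2, 1
d = rank(attendance) − rank(mark): -2, -2, 0, 2, 2; Σd² = 16
ρ = 1 − 6Σd² / [n(n²−1)] = 1 − 6×16 / (5×24) = 1 − 96/120 ≈ 0.2000

0.2000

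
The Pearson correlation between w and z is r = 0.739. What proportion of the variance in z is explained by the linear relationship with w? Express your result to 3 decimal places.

r² = (0.739)² = 0.546

0.546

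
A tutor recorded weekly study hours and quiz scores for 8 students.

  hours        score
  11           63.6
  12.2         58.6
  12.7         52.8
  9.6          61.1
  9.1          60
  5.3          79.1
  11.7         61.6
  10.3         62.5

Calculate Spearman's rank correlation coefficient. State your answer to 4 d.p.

-0.5952

Rank hours: 5, 7, 8, 3, 2, 1, 6, 4
Rank score: 7, 2, 1, 4, 3, 8, 5, 6
d = rank(hours) − rank(score): -2, 5, 7, -1, -1, -7, 1, -2; Σd² = 134
ρ = 1 − 6Σd² / [n(n²−1)] = 1 − 6×134 / (8×63) = 1 − 804/504 ≈ -0.5952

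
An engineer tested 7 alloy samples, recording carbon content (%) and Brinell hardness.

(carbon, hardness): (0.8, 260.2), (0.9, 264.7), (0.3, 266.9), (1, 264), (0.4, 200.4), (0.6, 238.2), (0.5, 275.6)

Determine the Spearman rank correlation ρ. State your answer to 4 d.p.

-0.0714

Rank carbon: 5, 6, 1, 7, 2, 4, 3
Rank hardness: 3, 5, 6, 4, 1, 2, 7
d = rank(carbon) − rank(hardness): 2, 1, -5, 3, 1, 2, -4; Σd² = 60
ρ = 1 − 6Σd² / [n(n²−1)] = 1 − 6×60 / (7×48) = 1 − 360/336 ≈ -0.0714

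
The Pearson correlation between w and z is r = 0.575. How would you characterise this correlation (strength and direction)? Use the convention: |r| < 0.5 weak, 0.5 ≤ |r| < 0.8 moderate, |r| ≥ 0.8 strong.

r = 0.575 > 0 so the relationship is positive.
|r| = 0.575, which falls in the moderate range.

moderate positive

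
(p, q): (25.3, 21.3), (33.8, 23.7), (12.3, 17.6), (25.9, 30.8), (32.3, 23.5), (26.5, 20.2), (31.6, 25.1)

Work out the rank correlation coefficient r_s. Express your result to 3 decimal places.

Rank p: 2, 7, 1, 3, 6, 4, 5
Rank q: 3, 5, 1, 7, 4, 2, 6
d = rank(p) − rank(q): -1, 2, 0, -4, 2, 2, -1; Σd² = 30
ρ = 1 − 6Σd² / [n(n²−1)] = 1 − 6×30 / (7×48) = 1 − 180/336 ≈ 0.464

0.464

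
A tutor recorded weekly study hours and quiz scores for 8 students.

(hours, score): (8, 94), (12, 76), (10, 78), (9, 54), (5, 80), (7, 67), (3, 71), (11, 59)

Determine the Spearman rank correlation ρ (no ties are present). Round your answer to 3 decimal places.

Rank hours: 4, 8, 6, 5, 2, 3, 1, 7
Rank score: 8, 5, 6, 1, 7, 3, 4, 2
d = rank(hours) − rank(score): -4, 3, 0, 4, -5, 0, -3, 5; Σd² = 100
ρ = 1 − 6Σd² / [n(n²−1)] = 1 − 6×100 / (8×63) = 1 − 600/504 ≈ -0.190

-0.190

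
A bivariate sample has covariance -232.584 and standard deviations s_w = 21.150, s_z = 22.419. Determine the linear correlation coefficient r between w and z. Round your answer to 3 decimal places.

-0.491

r = Cov(w,z) / (s_w · s_z) = -232.584 / (21.150 × 22.419)
  = -232.584 / 474.1618 ≈ -0.491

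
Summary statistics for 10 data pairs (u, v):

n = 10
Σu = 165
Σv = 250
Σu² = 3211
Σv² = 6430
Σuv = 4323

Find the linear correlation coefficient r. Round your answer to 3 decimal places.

r = (nΣuv − ΣuΣv) / √[(nΣu² − (Σu)²)(nΣv² − (Σv)²)]
Numerator: 10×4323 − 165×250 = 1980
Denominator: √[(32110 − 27225)(64300 − 62500)] = √[4885 × 1800] = 2965.2993
r = 1980 / 2965.2993 ≈ 0.668

0.668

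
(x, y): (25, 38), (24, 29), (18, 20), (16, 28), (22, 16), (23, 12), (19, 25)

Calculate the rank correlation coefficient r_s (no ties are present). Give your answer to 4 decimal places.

0.3214

Rank x: 7, 6, 2, 1, 4, 5, 3
Rank y: 7, 6, 3, 5, 2, 1, 4
d = rank(x) − rank(y): 0, 0, -1, -4, 2, 4, -1; Σd² = 38
ρ = 1 − 6Σd² / [n(n²−1)] = 1 − 6×38 / (7×48) = 1 − 228/336 ≈ 0.3214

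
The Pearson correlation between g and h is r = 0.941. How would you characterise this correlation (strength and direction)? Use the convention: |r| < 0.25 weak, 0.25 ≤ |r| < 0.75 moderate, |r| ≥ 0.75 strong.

strong positive

r = 0.941 > 0 so the relationship is positive.
|r| = 0.941, which falls in the strong range.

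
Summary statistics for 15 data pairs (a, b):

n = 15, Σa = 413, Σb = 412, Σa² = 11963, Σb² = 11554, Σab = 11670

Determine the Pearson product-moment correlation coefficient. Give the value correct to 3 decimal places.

r = (nΣab − ΣaΣb) / √[(nΣa² − (Σa)²)(nΣb² − (Σb)²)]
Numerator: 15×11670 − 413×412 = 4894
Denominator: √[(179445 − 170569)(173310 − 169744)] = √[8876 × 3566] = 5625.9947
r = 4894 / 5625.9947 ≈ 0.870

0.870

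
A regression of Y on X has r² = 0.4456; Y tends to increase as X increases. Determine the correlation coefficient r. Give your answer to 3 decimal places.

|r| = √0.4456 = 0.668
The association is positive, so r = 0.668.

0.668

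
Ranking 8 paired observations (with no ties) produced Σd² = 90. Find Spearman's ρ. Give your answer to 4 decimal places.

-0.0714

ρ = 1 − 6Σd² / [n(n²−1)] = 1 − 6×90 / (8×63)
  = 1 − 540/504 = 1 − 1.07143 ≈ -0.0714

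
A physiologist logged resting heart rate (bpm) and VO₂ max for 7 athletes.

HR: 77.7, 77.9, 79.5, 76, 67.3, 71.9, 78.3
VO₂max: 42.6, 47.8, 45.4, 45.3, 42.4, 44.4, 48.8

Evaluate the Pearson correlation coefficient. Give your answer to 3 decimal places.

0.588

n = 7, Σx = 528.6, Σy = 316.7, Σx² = 40031.74, Σy² = 14363.41, Σxy = 23952.66
nΣxy − ΣxΣy = 167668.62 − 167407.62 = 261
nΣx² − (Σx)² = 280222.18 − 279417.96 = 804.22; nΣy² − (Σy)² = 100543.87 − 100298.89 = 244.98
r = 261 / √(804.22 × 244.98) = 261 / 443.8669 ≈ 0.588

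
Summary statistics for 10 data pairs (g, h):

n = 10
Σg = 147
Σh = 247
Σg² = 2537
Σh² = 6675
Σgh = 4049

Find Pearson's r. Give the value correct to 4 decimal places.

0.8998

r = (nΣgh − ΣgΣh) / √[(nΣg² − (Σg)²)(nΣh² − (Σh)²)]
Numerator: 10×4049 − 147×247 = 4181
Denominator: √[(25370 − 21609)(66750 − 61009)] = √[3761 × 5741] = 4646.7086
r = 4181 / 4646.7086 ≈ 0.8998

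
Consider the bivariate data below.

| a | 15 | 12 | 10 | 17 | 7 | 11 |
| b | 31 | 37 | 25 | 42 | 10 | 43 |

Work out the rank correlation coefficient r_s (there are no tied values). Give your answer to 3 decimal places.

Rank a: 5, 4, 2, 6, 1, 3
Rank b: 3, 4, 2, 5, 1, 6
d = rank(a) − rank(b): 2, 0, 0, 1, 0, -3; Σd² = 14
ρ = 1 − 6Σd² / [n(n²−1)] = 1 − 6×14 / (6×35) = 1 − 84/210 ≈ 0.600

0.600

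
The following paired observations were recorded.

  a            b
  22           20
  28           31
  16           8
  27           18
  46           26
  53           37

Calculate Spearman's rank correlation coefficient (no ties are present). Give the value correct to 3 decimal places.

0.886

Rank a: 2, 4, 1, 3, 5, 6
Rank b: 3, 5, 1, 2, 4, 6
d = rank(a) − rank(b): -1, -1, 0, 1, 1, 0; Σd² = 4
ρ = 1 − 6Σd² / [n(n²−1)] = 1 − 6×4 / (6×35) = 1 − 24/210 ≈ 0.886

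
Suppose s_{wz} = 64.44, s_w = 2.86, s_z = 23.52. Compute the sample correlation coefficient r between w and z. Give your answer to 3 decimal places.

0.958

r = Cov(w,z) / (s_w · s_z) = 64.44 / (2.86 × 23.52)
  = 64.44 / 67.2672 ≈ 0.958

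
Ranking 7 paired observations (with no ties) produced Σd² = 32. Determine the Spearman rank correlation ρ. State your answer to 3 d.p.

0.429

ρ = 1 − 6Σd² / [n(n²−1)] = 1 − 6×32 / (7×48)
  = 1 − 192/336 = 1 − 0.5714 ≈ 0.429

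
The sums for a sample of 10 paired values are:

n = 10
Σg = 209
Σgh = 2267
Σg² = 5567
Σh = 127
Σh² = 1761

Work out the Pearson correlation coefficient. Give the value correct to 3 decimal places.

r = (nΣgh − ΣgΣh) / √[(nΣg² − (Σg)²)(nΣh² − (Σh)²)]
Numerator: 10×2267 − 209×127 = -3873
Denominator: √[(55670 − 43681)(17610 − 16129)] = √[11989 × 1481] = 4213.7524
r = -3873 / 4213.7524 ≈ -0.919

-0.919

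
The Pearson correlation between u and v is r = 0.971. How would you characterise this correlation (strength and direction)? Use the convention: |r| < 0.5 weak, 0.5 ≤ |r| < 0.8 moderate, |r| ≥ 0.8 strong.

strong positive

r = 0.971 > 0 so the relationship is positive.
|r| = 0.971, which falls in the strong range.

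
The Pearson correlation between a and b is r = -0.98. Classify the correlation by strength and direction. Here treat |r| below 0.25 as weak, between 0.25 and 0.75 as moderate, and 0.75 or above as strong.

strong negative

r = -0.98 < 0 so the relationship is negative.
|r| = 0.98, which falls in the strong range.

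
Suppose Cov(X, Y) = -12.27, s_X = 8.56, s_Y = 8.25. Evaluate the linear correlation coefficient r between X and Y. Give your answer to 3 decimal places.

-0.174

r = Cov(X,Y) / (s_X · s_Y) = -12.27 / (8.56 × 8.25)
  = -12.27 / 70.6200 ≈ -0.174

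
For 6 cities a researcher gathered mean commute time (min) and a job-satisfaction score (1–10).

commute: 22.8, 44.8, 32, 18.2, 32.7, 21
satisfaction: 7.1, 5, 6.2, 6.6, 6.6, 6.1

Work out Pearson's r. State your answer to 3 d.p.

n = 6, Σx = 171.5, Σy = 37.6, Σx² = 5392.41, Σy² = 238.18, Σxy = 1048.32
nΣxy − ΣxΣy = 6289.92 − 6448.4 = -158.48
nΣx² − (Σx)² = 32354.46 − 29412.25 = 2942.21; nΣy² − (Σy)² = 1429.08 − 1413.76 = 15.32
r = -158.48 / √(2942.21 × 15.32) = -158.48 / 212.3079 ≈ -0.746

-0.746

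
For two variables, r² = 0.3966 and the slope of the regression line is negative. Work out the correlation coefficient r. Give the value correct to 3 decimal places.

-0.630

|r| = √0.3966 = 0.630
The association is negative, so r = −0.630.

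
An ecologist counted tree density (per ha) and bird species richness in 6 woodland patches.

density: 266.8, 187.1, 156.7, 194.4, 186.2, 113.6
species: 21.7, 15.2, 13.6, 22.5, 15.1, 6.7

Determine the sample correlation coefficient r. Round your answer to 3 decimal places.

0.860

n = 6, Σx = 1104.8, Σy = 94.8, Σx² = 216110.3, Σy² = 1666.04, Σxy = 18711.34
nΣxy − ΣxΣy = 112268.04 − 104735.04 = 7533
nΣx² − (Σx)² = 1296661.8 − 1220583.04 = 76078.76; nΣy² − (Σy)² = 9996.24 − 8987.04 = 1009.2
r = 7533 / √(76078.76 × 1009.2) = 7533 / 8762.3447 ≈ 0.860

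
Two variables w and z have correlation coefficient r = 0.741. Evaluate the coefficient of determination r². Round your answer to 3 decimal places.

0.549

r² = (0.741)² = 0.549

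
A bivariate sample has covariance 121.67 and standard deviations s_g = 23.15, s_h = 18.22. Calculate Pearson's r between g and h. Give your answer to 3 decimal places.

0.288

r = Cov(g,h) / (s_g · s_h) = 121.67 / (23.15 × 18.22)
  = 121.67 / 421.7930 ≈ 0.288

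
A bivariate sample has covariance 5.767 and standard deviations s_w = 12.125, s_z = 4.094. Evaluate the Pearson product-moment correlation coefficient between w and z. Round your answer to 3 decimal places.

r = Cov(w,z) / (s_w · s_z) = 5.767 / (12.125 × 4.094)
  = 5.767 / 49.6398 ≈ 0.116

0.116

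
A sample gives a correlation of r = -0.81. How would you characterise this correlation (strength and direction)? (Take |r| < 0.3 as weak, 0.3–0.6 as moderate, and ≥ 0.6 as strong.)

r = -0.81 < 0 so the relationship is negative.
|r| = 0.81, which falls in the strong range.

strong negative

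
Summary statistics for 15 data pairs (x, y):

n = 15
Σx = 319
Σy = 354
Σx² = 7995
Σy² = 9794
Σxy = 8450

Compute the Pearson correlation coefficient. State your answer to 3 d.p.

r = (nΣxy − ΣxΣy) / √[(nΣx² − (Σx)²)(nΣy² − (Σy)²)]
Numerator: 15×8450 − 319×354 = 13824
Denominator: √[(119925 − 101761)(146910 − 125316)] = √[18164 × 21594] = 19804.8836
r = 13824 / 19804.8836 ≈ 0.698

0.698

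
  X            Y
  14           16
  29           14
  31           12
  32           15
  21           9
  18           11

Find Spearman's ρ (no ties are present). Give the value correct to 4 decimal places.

0.0286

Rank X: 1, 4, 5, 6, 3, 2
Rank Y: 6, 4, 3, 5, 1, 2
d = rank(X) − rank(Y): -5, 0, 2, 1, 2, 0; Σd² = 34
ρ = 1 − 6Σd² / [n(n²−1)] = 1 − 6×34 / (6×35) = 1 − 204/210 ≈ 0.0286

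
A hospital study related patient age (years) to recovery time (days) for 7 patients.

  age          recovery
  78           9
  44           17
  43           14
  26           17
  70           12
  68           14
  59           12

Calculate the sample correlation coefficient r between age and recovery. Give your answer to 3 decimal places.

n = 7, Σx = 388, Σy = 95, Σx² = 23550, Σy² = 1339, Σxy = 4994
nΣxy − ΣxΣy = 34958 − 36860 = -1902
nΣx² − (Σx)² = 164850 − 150544 = 14306; nΣy² − (Σy)² = 9373 − 9025 = 348
r = -1902 / √(14306 × 348) = -1902 / 2231.2526 ≈ -0.852

-0.852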